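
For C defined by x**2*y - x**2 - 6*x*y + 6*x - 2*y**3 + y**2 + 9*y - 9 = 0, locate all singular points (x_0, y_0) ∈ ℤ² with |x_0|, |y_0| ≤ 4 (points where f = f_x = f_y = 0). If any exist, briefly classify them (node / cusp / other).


Singular points: {(3, 0)}; classification: node.

Compute partial derivatives:
  f_x = 2*x*y - 2*x - 6*y + 6.
  f_y = x**2 - 6*x - 6*y**2 + 2*y + 9.
Scan x_0 ∈ {−4, ..., 4}. For each x_0, f_y(x_0, y) is a polynomial in y; find its integer roots y ∈ {−4, ..., 4}, then test f_x and f at those candidates.
  x = -4: f_y(-4, y) = -6*y**2 + 2*y + 49; no integer root y with |y| ≤ 4.
  x = -3: f_y(-3, y) = -6*y**2 + 2*y + 36; no integer root y with |y| ≤ 4.
  x = -2: f_y(-2, y) = -6*y**2 + 2*y + 25; no integer root y with |y| ≤ 4.
  x = -1: f_y(-1, y) = -6*y**2 + 2*y + 16; no integer root y with |y| ≤ 4.
  x = 0: f_y(0, y) = -6*y**2 + 2*y + 9; no integer root y with |y| ≤ 4.
  x = 1: f_y(1, y) = -6*y**2 + 2*y + 4; vanishes at y ∈ {1}. (1, 1): f_x = 0 but f = -1 ≠ 0.
  x = 2: f_y(2, y) = -6*y**2 + 2*y + 1; no integer root y with |y| ≤ 4.
  x = 3: f_y(3, y) = -6*y**2 + 2*y; vanishes at y ∈ {0}. (3, 0): f_x = 0, f = 0 — SINGULAR.
  x = 4: f_y(4, y) = -6*y**2 + 2*y + 1; no integer root y with |y| ≤ 4.
Only singular point on the grid: (3, 0).
Classify: substitute x = 3 + u, y = 0 + v and expand: f = u**2*v - u**2 - 2*v**3 + v**2.
No constant or linear terms (consistent with a singular point). Quadratic part: -u**2 + v**2. Cubic part: u**2*v - 2*v**3.
The quadratic part v**2 - u**2 = (v − u)(v + u) splits into two distinct linear factors, so there are two distinct tangent lines y − 0 = ±(x − 3) — this is a node (ordinary double point).
Classification: node.


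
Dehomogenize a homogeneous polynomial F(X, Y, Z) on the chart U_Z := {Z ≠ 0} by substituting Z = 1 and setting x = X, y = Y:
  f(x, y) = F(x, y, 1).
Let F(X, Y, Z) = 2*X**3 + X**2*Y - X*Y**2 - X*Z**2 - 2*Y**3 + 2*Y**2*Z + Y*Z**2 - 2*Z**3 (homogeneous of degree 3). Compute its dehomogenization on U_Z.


f(x, y) = 2*x**3 + x**2*y - x*y**2 - x - 2*y**3 + 2*y**2 + y - 2

On U_Z we set Z = 1. Each monomial c·X^i·Y^j·Z^k in F becomes c·x^i·y^j·1^k = c·x^i·y^j.
Substituting Z = 1: F(X, Y, 1) = 2*x**3 + x**2*y - x*y**2 - x - 2*y**3 + 2*y**2 + y - 2.
Note: deg(f) ≤ deg(F) = 3; strict inequality happens when F is divisible by Z (lost terms).


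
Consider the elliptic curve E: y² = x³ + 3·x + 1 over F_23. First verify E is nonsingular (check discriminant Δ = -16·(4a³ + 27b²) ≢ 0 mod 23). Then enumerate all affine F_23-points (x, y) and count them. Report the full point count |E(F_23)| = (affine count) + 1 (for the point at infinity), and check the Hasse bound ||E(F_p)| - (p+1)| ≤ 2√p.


Affine points = {(0, 1), (0, 22), (4, 10), (4, 13), (5, 7), (5, 16), (8, 10), (8, 13), (11, 10), (11, 13), (13, 11), (13, 12), (14, 2), (14, 21)}; affine count = 14; |E(F_23)| = 15.

Discriminant check: Δ ∝ 4a³ + 27b² = 4·3³ + 27·1² = 4·27 + 27·1 ≡ 20 (mod 23). Nonzero ⇒ E is nonsingular.
For each x ∈ F_23, compute rhs = x³ + 3·x + 1 mod 23, then count y ∈ F_23 with y² ≡ rhs.
  x = 0: rhs = 1, matching y values: 1, 22 (2 points).
  x = 1: rhs = 5, matching y values: none (0 points).
  x = 2: rhs = 15, matching y values: none (0 points).
  x = 3: rhs = 14, matching y values: none (0 points).
  x = 4: rhs = 8, matching y values: 10, 13 (2 points).
  x = 5: rhs = 3, matching y values: 7, 16 (2 points).
  x = 6: rhs = 5, matching y values: none (0 points).
  x = 7: rhs = 20, matching y values: none (0 points).
  x = 8: rhs = 8, matching y values: 10, 13 (2 points).
  x = 9: rhs = 21, matching y values: none (0 points).
  x = 10: rhs = 19, matching y values: none (0 points).
  x = 11: rhs = 8, matching y values: 10, 13 (2 points).
  x = 12: rhs = 17, matching y values: none (0 points).
  x = 13: rhs = 6, matching y values: 11, 12 (2 points).
  x = 14: rhs = 4, matching y values: 2, 21 (2 points).
  x = 15: rhs = 17, matching y values: none (0 points).
  x = 16: rhs = 5, matching y values: none (0 points).
  x = 17: rhs = 20, matching y values: none (0 points).
  x = 18: rhs = 22, matching y values: none (0 points).
  x = 19: rhs = 17, matching y values: none (0 points).
  x = 20: rhs = 11, matching y values: none (0 points).
  x = 21: rhs = 10, matching y values: none (0 points).
  x = 22: rhs = 20, matching y values: none (0 points).
Total affine count: 14.
Full point count |E(F_23)| = 14 + 1 = 15.
Hasse bound: |15 − (23+1)| = |-9| = 9 ≤ 2√23 ≈ 9.5917 ✓.


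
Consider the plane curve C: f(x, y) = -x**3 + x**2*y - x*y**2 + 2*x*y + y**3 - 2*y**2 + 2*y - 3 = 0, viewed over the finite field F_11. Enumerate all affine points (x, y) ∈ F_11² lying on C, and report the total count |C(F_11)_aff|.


Affine F_11-points: {(1, 3), (2, 0), (2, 6), (2, 9), (3, 4), (3, 5), (3, 7), (6, 1), (6, 2), (6, 5), (7, 5), (7, 7), (7, 8), (8, 7), (9, 4)}; count = 15.

For each of the 121 pairs (x, y) ∈ F_11², evaluate f(x, y) mod 11. Record the zeros.
  x = 0: [0↦8, 1↦9, 2↦1, 3↦1, 4↦4, 5↦5, 6↦10, 7↦3, 8↦1, 9↦10, 10↦3]  zeros at y ∈ ∅
  x = 1: [0↦7, 1↦10, 2↦2, 3↦0, 4↦10, 5↦5, 6↦2, 7↦7, 8↦4, 9↦10, 10↦9]  zeros at y ∈ {3}
  x = 2: [0↦0, 1↦7, 2↦1, 3↦10, 4↦7, 5↦9, 6↦0, 7↦8, 8↦6, 9↦0, 10↦7]  zeros at y ∈ {0, 6, 9}
  x = 3: [0↦3, 1↦5, 2↦3, 3↦3, 4↦0, 5↦0, 6↦9, 7↦0, 8↦1, 9↦7, 10↦2]  zeros at y ∈ {4, 5, 7}
  x = 4: [0↦10, 1↦9, 2↦2, 3↦6, 4↦5, 5↦5, 6↦1, 7↦10, 8↦5, 9↦3, 10↦10]  zeros at y ∈ ∅
  x = 5: [0↦4, 1↦2, 2↦3, 3↦2, 4↦5, 5↦7, 6↦3, 7↦10, 8↦1, 9↦4, 10↦3]  zeros at y ∈ ∅
  x = 6: [0↦1, 1↦0, 2↦0, 3↦7, 4↦5, 5↦0, 6↦9, 7↦5, 8↦5, 9↦4, 10↦8]  zeros at y ∈ {1, 2, 5}
  x = 7: [0↦6, 1↦8, 2↦9, 3↦4, 4↦10, 5↦0, 6↦2, 7↦0, 8↦0, 9↦8, 10↦8]  zeros at y ∈ {5, 7, 8}
  x = 8: [0↦2, 1↦9, 2↦2, 3↦9, 4↦3, 5↦1, 6↦9, 7↦0, 8↦2, 9↦10, 10↦8]  zeros at y ∈ {7}
  x = 9: [0↦5, 1↦8, 2↦6, 3↦5, 4↦0, 5↦8, 6↦2, 7↦10, 8↦5, 9↦4, 10↦2]  zeros at y ∈ {4}
  x = 10: [0↦9, 1↦10, 2↦4, 3↦8, 4↦6, 5↦4, 6↦8, 7↦2, 8↦3, 9↦6, 10↦6]  zeros at y ∈ ∅
Collecting zeros: affine points = {(1, 3), (2, 0), (2, 6), (2, 9), (3, 4), (3, 5), (3, 7), (6, 1), (6, 2), (6, 5), (7, 5), (7, 7), (7, 8), (8, 7), (9, 4)}.
Total count |C(F_11)_aff| = 15.


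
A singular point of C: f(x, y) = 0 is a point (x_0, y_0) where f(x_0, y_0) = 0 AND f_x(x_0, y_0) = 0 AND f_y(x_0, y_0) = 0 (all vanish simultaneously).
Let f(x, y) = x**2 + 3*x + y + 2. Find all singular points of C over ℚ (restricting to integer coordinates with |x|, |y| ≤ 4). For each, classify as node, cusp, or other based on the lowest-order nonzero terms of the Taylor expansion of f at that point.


No singular points in the scanned grid; C is smooth there.

Compute partial derivatives:
  f_x = 2*x + 3.
  f_y = 1.
f_y = 1 is a nonzero constant, so f_y never vanishes: no point (x, y) can satisfy f = f_x = f_y = 0. In particular no (x, y) ∈ {−4, ..., 4}² is singular; the curve is smooth.


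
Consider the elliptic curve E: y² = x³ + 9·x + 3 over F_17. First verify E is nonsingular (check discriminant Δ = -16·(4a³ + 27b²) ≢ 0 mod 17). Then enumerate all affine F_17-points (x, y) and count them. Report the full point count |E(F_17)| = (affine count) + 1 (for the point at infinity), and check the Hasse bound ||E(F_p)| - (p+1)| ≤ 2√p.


Affine points = {(1, 8), (1, 9), (4, 1), (4, 16), (6, 1), (6, 16), (7, 1), (7, 16), (8, 3), (8, 14), (14, 0)}; affine count = 11; |E(F_17)| = 12.

Discriminant check: Δ ∝ 4a³ + 27b² = 4·9³ + 27·3² = 4·729 + 27·9 ≡ 14 (mod 17). Nonzero ⇒ E is nonsingular.
For each x ∈ F_17, compute rhs = x³ + 9·x + 3 mod 17, then count y ∈ F_17 with y² ≡ rhs.
  x = 0: rhs = 3, matching y values: none (0 points).
  x = 1: rhs = 13, matching y values: 8, 9 (2 points).
  x = 2: rhs = 12, matching y values: none (0 points).
  x = 3: rhs = 6, matching y values: none (0 points).
  x = 4: rhs = 1, matching y values: 1, 16 (2 points).
  x = 5: rhs = 3, matching y values: none (0 points).
  x = 6: rhs = 1, matching y values: 1, 16 (2 points).
  x = 7: rhs = 1, matching y values: 1, 16 (2 points).
  x = 8: rhs = 9, matching y values: 3, 14 (2 points).
  x = 9: rhs = 14, matching y values: none (0 points).
  x = 10: rhs = 5, matching y values: none (0 points).
  x = 11: rhs = 5, matching y values: none (0 points).
  x = 12: rhs = 3, matching y values: none (0 points).
  x = 13: rhs = 5, matching y values: none (0 points).
  x = 14: rhs = 0, matching y values: 0 (1 points).
  x = 15: rhs = 11, matching y values: none (0 points).
  x = 16: rhs = 10, matching y values: none (0 points).
Total affine count: 11.
Full point count |E(F_17)| = 11 + 1 = 12.
Hasse bound: |12 − (17+1)| = |-6| = 6 ≤ 2√17 ≈ 8.2462 ✓.


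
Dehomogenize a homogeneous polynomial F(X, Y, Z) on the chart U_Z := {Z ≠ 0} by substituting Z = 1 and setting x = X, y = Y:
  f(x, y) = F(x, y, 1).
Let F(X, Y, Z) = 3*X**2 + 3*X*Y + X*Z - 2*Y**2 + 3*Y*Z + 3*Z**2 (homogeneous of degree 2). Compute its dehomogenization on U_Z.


f(x, y) = 3*x**2 + 3*x*y + x - 2*y**2 + 3*y + 3

On U_Z we set Z = 1. Each monomial c·X^i·Y^j·Z^k in F becomes c·x^i·y^j·1^k = c·x^i·y^j.
Substituting Z = 1: F(X, Y, 1) = 3*x**2 + 3*x*y + x - 2*y**2 + 3*y + 3.
Note: deg(f) ≤ deg(F) = 2; strict inequality happens when F is divisible by Z (lost terms).


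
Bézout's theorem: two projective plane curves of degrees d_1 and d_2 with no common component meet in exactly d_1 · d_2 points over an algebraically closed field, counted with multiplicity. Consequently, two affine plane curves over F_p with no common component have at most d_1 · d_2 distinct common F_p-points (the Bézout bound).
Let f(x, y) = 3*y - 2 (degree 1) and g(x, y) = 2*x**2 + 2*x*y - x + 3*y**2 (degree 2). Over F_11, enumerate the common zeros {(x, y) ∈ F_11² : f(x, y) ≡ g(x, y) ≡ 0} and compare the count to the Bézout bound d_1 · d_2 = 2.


Common zeros: {(1, 8), (8, 8)}; count = 2; Bézout bound = 2.

deg(f) = 1, deg(g) = 2, so Bézout bound = 2.
Scan x ∈ F_11. For each x, list the y ∈ F_11 with f(x, y) ≡ 0 and those with g(x, y) ≡ 0 (mod 11); the common zeros in that column are the intersection.
  x = 0: f ≡ 0 at y ∈ {8}; g ≡ 0 at y ∈ {0}; common: ∅.
  x = 1: f ≡ 0 at y ∈ {8}; g ≡ 0 at y ∈ {6, 8}; common: {8}.
  x = 2: f ≡ 0 at y ∈ {8}; g ≡ 0 at y ∈ ∅; common: ∅.
  x = 3: f ≡ 0 at y ∈ {8}; g ≡ 0 at y ∈ ∅; common: ∅.
  x = 4: f ≡ 0 at y ∈ {8}; g ≡ 0 at y ∈ {5, 7}; common: ∅.
  x = 5: f ≡ 0 at y ∈ {8}; g ≡ 0 at y ∈ {2}; common: ∅.
  x = 6: f ≡ 0 at y ∈ {8}; g ≡ 0 at y ∈ {0, 7}; common: ∅.
  x = 7: f ≡ 0 at y ∈ {8}; g ≡ 0 at y ∈ ∅; common: ∅.
  x = 8: f ≡ 0 at y ∈ {8}; g ≡ 0 at y ∈ {5, 8}; common: {8}.
  x = 9: f ≡ 0 at y ∈ {8}; g ≡ 0 at y ∈ ∅; common: ∅.
  x = 10: f ≡ 0 at y ∈ {8}; g ≡ 0 at y ∈ {2, 6}; common: ∅.
Collecting: common zeros = {(1, 8), (8, 8)}, so the count is 2.
Comparison with the Bézout bound: 2 ≤ 2 = deg(f)·deg(g), as expected for curves with no common component (the bound is attained).


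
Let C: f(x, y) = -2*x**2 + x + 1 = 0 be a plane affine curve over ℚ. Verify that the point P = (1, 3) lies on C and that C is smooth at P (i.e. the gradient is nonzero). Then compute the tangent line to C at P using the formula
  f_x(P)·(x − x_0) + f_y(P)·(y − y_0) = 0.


Tangent line at P: 3 - 3*x = 0.

Step 1: f(1, 3) = 0, so P lies on C.
Step 2: partial derivatives
  f_x(x, y) = 1 - 4*x, f_y(x, y) = 0.
  f_x(P) = -3, f_y(P) = 0 (gradient nonzero, so P is smooth).
Step 3: tangent line at P: -3·(x − 1) + 0·(y − 3) = 0.
Expanding: 3 - 3*x = 0.


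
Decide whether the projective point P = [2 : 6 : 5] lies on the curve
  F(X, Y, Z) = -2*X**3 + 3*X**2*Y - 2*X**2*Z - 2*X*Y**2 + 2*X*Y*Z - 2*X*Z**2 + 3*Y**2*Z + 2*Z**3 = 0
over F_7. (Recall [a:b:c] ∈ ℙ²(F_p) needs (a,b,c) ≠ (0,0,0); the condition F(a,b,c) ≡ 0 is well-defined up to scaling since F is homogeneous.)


F(2,6,5) ≡ 3 (mod 7); P is NOT on the curve.

Evaluate F(2, 6, 5) term-by-term (mod 7).
  -2*X**3 ↦ -2·8·1·1 = -16
  3*X**2*Y ↦ 3·4·6·1 = 72
  -2*X**2*Z ↦ -2·4·1·5 = -40
  -2*X*Y**2 ↦ -2·2·36·1 = -144
  2*X*Y*Z ↦ 2·2·6·5 = 120
  -2*X*Z**2 ↦ -2·2·1·25 = -100
  3*Y**2*Z ↦ 3·1·36·5 = 540
  2*Z**3 ↦ 2·1·1·125 = 250
Sum: F(2, 6, 5) = (-16) + (72) + (-40) + (-144) + (120) + (-100) + (540) + (250) = 682.
Reducing mod 7: 682 ≡ 3 (mod 7).
Since F(a, b, c) ≡ 3 ≠ 0 (mod 7), P does NOT lie on the curve.


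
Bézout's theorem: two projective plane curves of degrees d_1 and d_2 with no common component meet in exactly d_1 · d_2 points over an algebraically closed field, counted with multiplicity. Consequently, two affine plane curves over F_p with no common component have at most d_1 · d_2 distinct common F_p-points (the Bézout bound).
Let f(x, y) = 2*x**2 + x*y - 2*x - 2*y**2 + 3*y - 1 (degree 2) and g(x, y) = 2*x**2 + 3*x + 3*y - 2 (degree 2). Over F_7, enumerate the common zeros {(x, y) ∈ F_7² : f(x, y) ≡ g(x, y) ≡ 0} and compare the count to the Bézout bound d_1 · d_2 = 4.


Common zeros: {(1, 6), (2, 3)}; count = 2; Bézout bound = 4.

deg(f) = 2, deg(g) = 2, so Bézout bound = 4.
Scan x ∈ F_7. For each x, list the y ∈ F_7 with f(x, y) ≡ 0 and those with g(x, y) ≡ 0 (mod 7); the common zeros in that column are the intersection.
  x = 0: f ≡ 0 at y ∈ {1, 4}; g ≡ 0 at y ∈ {3}; common: ∅.
  x = 1: f ≡ 0 at y ∈ {3, 6}; g ≡ 0 at y ∈ {6}; common: {6}.
  x = 2: f ≡ 0 at y ∈ {3}; g ≡ 0 at y ∈ {3}; common: {3}.
  x = 3: f ≡ 0 at y ∈ ∅; g ≡ 0 at y ∈ {1}; common: ∅.
  x = 4: f ≡ 0 at y ∈ {1, 6}; g ≡ 0 at y ∈ {0}; common: ∅.
  x = 5: f ≡ 0 at y ∈ ∅; g ≡ 0 at y ∈ {0}; common: ∅.
  x = 6: f ≡ 0 at y ∈ {4}; g ≡ 0 at y ∈ {1}; common: ∅.
Collecting: common zeros = {(1, 6), (2, 3)}, so the count is 2.
Comparison with the Bézout bound: 2 ≤ 4 = deg(f)·deg(g), as expected for curves with no common component (the affine F_7-count falls short of the bound because intersections may lie at infinity, over extension fields, or carry multiplicity).


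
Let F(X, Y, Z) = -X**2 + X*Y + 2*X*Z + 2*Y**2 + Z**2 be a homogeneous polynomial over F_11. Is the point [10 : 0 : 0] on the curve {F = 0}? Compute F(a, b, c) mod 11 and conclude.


F(10,0,0) ≡ 10 (mod 11); P is NOT on the curve.

Evaluate F(10, 0, 0) term-by-term (mod 11).
  -X**2 ↦ -1·100·1·1 = -100
  X*Y ↦ 1·10·0·1 = 0
  2*X*Z ↦ 2·10·1·0 = 0
  2*Y**2 ↦ 2·1·0·1 = 0
  Z**2 ↦ 1·1·1·0 = 0
Sum: F(10, 0, 0) = (-100) + (0) + (0) + (0) + (0) = -100.
Reducing mod 11: -100 ≡ 10 (mod 11).
Since F(a, b, c) ≡ 10 ≠ 0 (mod 11), P does NOT lie on the curve.


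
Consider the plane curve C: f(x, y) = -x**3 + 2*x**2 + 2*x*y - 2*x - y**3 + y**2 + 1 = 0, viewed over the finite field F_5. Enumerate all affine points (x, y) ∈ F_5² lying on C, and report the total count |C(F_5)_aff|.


Affine F_5-points: {(1, 0), (1, 2), (1, 4), (2, 4), (4, 4)}; count = 5.

For each of the 25 pairs (x, y) ∈ F_5², evaluate f(x, y) mod 5. Record the zeros.
  x = 0: [0↦1, 1↦1, 2↦2, 3↦3, 4↦3]  zeros at y ∈ ∅
  x = 1: [0↦0, 1↦2, 2↦0, 3↦3, 4↦0]  zeros at y ∈ {0, 2, 4}
  x = 2: [0↦2, 1↦1, 2↦1, 3↦1, 4↦0]  zeros at y ∈ {4}
  x = 3: [0↦1, 1↦2, 2↦4, 3↦1, 4↦2]  zeros at y ∈ ∅
  x = 4: [0↦1, 1↦4, 2↦3, 3↦2, 4↦0]  zeros at y ∈ {4}
Collecting zeros: affine points = {(1, 0), (1, 2), (1, 4), (2, 4), (4, 4)}.
Total count |C(F_5)_aff| = 5.


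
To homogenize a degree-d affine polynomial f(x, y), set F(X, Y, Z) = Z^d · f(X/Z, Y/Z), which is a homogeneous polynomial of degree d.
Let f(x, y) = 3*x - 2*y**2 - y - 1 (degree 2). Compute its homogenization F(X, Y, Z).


F(X, Y, Z) = 3*X*Z - 2*Y**2 - Y*Z - Z**2

deg(f) = 2.
Substitute x = X/Z, y = Y/Z into f, then multiply by Z^2.
  monomial 3·x^1·y^0 ↦ 3·X^1·Y^0·Z^1.
  monomial -2·x^0·y^2 ↦ -2·X^0·Y^2·Z^0.
  monomial -1·x^0·y^1 ↦ -1·X^0·Y^1·Z^1.
  monomial -1·x^0·y^0 ↦ -1·X^0·Y^0·Z^2.
Collecting: F(X, Y, Z) = 3*X*Z - 2*Y**2 - Y*Z - Z**2.


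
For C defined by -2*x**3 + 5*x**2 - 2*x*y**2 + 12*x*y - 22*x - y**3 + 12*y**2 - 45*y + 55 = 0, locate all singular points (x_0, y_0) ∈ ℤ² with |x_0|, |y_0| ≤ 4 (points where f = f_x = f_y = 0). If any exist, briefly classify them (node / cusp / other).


Singular points: {(1, 3)}; classification: node.

Compute partial derivatives:
  f_x = -6*x**2 + 10*x - 2*y**2 + 12*y - 22.
  f_y = -4*x*y + 12*x - 3*y**2 + 24*y - 45.
Scan x_0 ∈ {−4, ..., 4}. For each x_0, f_y(x_0, y) is a polynomial in y; find its integer roots y ∈ {−4, ..., 4}, then test f_x and f at those candidates.
  x = -4: f_y(-4, y) = -3*y**2 + 40*y - 93; vanishes at y ∈ {3}. (-4, 3): f_x = -140 ≠ 0.
  x = -3: f_y(-3, y) = -3*y**2 + 36*y - 81; vanishes at y ∈ {3}. (-3, 3): f_x = -88 ≠ 0.
  x = -2: f_y(-2, y) = -3*y**2 + 32*y - 69; vanishes at y ∈ {3}. (-2, 3): f_x = -48 ≠ 0.
  x = -1: f_y(-1, y) = -3*y**2 + 28*y - 57; vanishes at y ∈ {3}. (-1, 3): f_x = -20 ≠ 0.
  x = 0: f_y(0, y) = -3*y**2 + 24*y - 45; vanishes at y ∈ {3}. (0, 3): f_x = -4 ≠ 0.
  x = 1: f_y(1, y) = -3*y**2 + 20*y - 33; vanishes at y ∈ {3}. (1, 3): f_x = 0, f = 0 — SINGULAR.
  x = 2: f_y(2, y) = -3*y**2 + 16*y - 21; vanishes at y ∈ {3}. (2, 3): f_x = -8 ≠ 0.
  x = 3: f_y(3, y) = -3*y**2 + 12*y - 9; vanishes at y ∈ {1, 3}. (3, 1): f_x = -36 ≠ 0; (3, 3): f_x = -28 ≠ 0.
  x = 4: f_y(4, y) = -3*y**2 + 8*y + 3; vanishes at y ∈ {3}. (4, 3): f_x = -60 ≠ 0.
Only singular point on the grid: (1, 3).
Classify: substitute x = 1 + u, y = 3 + v and expand: f = -2*u**3 - u**2 - 2*u*v**2 - v**3 + v**2.
No constant or linear terms (consistent with a singular point). Quadratic part: -u**2 + v**2. Cubic part: -2*u**3 - 2*u*v**2 - v**3.
The quadratic part v**2 - u**2 = (v − u)(v + u) splits into two distinct linear factors, so there are two distinct tangent lines y − 3 = ±(x − 1) — this is a node (ordinary double point).
Classification: node.


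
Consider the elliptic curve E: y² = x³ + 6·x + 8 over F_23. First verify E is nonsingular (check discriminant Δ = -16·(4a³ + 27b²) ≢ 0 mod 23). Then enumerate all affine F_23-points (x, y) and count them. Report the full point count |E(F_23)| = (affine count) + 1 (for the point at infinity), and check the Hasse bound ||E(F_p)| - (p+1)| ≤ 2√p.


Affine points = {(0, 10), (0, 13), (4, 2), (4, 21), (5, 5), (5, 18), (7, 5), (7, 18), (8, 4), (8, 19), (9, 3), (9, 20), (11, 5), (11, 18), (13, 11), (13, 12), (15, 0), (17, 3), (17, 20), (19, 9), (19, 14), (20, 3), (20, 20), (22, 1), (22, 22)}; affine count = 25; |E(F_23)| = 26.

Discriminant check: Δ ∝ 4a³ + 27b² = 4·6³ + 27·8² = 4·216 + 27·64 ≡ 16 (mod 23). Nonzero ⇒ E is nonsingular.
For each x ∈ F_23, compute rhs = x³ + 6·x + 8 mod 23, then count y ∈ F_23 with y² ≡ rhs.
  x = 0: rhs = 8, matching y values: 10, 13 (2 points).
  x = 1: rhs = 15, matching y values: none (0 points).
  x = 2: rhs = 5, matching y values: none (0 points).
  x = 3: rhs = 7, matching y values: none (0 points).
  x = 4: rhs = 4, matching y values: 2, 21 (2 points).
  x = 5: rhs = 2, matching y values: 5, 18 (2 points).
  x = 6: rhs = 7, matching y values: none (0 points).
  x = 7: rhs = 2, matching y values: 5, 18 (2 points).
  x = 8: rhs = 16, matching y values: 4, 19 (2 points).
  x = 9: rhs = 9, matching y values: 3, 20 (2 points).
  x = 10: rhs = 10, matching y values: none (0 points).
  x = 11: rhs = 2, matching y values: 5, 18 (2 points).
  x = 12: rhs = 14, matching y values: none (0 points).
  x = 13: rhs = 6, matching y values: 11, 12 (2 points).
  x = 14: rhs = 7, matching y values: none (0 points).
  x = 15: rhs = 0, matching y values: 0 (1 points).
  x = 16: rhs = 14, matching y values: none (0 points).
  x = 17: rhs = 9, matching y values: 3, 20 (2 points).
  x = 18: rhs = 14, matching y values: none (0 points).
  x = 19: rhs = 12, matching y values: 9, 14 (2 points).
  x = 20: rhs = 9, matching y values: 3, 20 (2 points).
  x = 21: rhs = 11, matching y values: none (0 points).
  x = 22: rhs = 1, matching y values: 1, 22 (2 points).
Total affine count: 25.
Full point count |E(F_23)| = 25 + 1 = 26.
Hasse bound: |26 − (23+1)| = |2| = 2 ≤ 2√23 ≈ 9.5917 ✓.


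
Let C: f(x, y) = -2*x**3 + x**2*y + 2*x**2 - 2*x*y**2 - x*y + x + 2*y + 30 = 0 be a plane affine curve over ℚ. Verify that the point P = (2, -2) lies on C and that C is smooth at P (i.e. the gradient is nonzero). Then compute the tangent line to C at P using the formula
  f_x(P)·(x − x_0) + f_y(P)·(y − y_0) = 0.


Tangent line at P: -29*x + 20*y + 98 = 0.

Step 1: f(2, -2) = 0, so P lies on C.
Step 2: partial derivatives
  f_x(x, y) = -6*x**2 + 2*x*y + 4*x - 2*y**2 - y + 1, f_y(x, y) = x**2 - 4*x*y - x + 2.
  f_x(P) = -29, f_y(P) = 20 (gradient nonzero, so P is smooth).
Step 3: tangent line at P: -29·(x − 2) + 20·(y − -2) = 0.
Expanding: -29*x + 20*y + 98 = 0.


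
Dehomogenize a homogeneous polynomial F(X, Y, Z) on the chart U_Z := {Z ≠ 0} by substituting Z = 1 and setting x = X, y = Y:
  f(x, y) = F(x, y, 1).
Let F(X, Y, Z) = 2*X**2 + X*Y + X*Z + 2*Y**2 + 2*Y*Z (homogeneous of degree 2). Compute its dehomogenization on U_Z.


f(x, y) = 2*x**2 + x*y + x + 2*y**2 + 2*y

On U_Z we set Z = 1. Each monomial c·X^i·Y^j·Z^k in F becomes c·x^i·y^j·1^k = c·x^i·y^j.
Substituting Z = 1: F(X, Y, 1) = 2*x**2 + x*y + x + 2*y**2 + 2*y.
Note: deg(f) ≤ deg(F) = 2; strict inequality happens when F is divisible by Z (lost terms).


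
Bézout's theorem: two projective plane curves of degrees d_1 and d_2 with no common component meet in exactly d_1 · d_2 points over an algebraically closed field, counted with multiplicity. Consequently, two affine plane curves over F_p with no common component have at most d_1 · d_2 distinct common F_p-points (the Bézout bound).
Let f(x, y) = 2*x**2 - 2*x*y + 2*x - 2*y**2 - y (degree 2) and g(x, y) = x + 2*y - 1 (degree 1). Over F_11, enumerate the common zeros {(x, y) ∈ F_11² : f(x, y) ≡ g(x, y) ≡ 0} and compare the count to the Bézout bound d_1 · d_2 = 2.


Common zeros: ∅; count = 0; Bézout bound = 2.

deg(f) = 2, deg(g) = 1, so Bézout bound = 2.
Scan x ∈ F_11. For each x, list the y ∈ F_11 with f(x, y) ≡ 0 and those with g(x, y) ≡ 0 (mod 11); the common zeros in that column are the intersection.
  x = 0: f ≡ 0 at y ∈ {0, 5}; g ≡ 0 at y ∈ {6}; common: ∅.
  x = 1: f ≡ 0 at y ∈ ∅; g ≡ 0 at y ∈ {0}; common: ∅.
  x = 2: f ≡ 0 at y ∈ {7}; g ≡ 0 at y ∈ {5}; common: ∅.
  x = 3: f ≡ 0 at y ∈ ∅; g ≡ 0 at y ∈ {10}; common: ∅.
  x = 4: f ≡ 0 at y ∈ {5, 7}; g ≡ 0 at y ∈ {4}; common: ∅.
  x = 5: f ≡ 0 at y ∈ ∅; g ≡ 0 at y ∈ {9}; common: ∅.
  x = 6: f ≡ 0 at y ∈ {4, 6}; g ≡ 0 at y ∈ {3}; common: ∅.
  x = 7: f ≡ 0 at y ∈ ∅; g ≡ 0 at y ∈ {8}; common: ∅.
  x = 8: f ≡ 0 at y ∈ {4}; g ≡ 0 at y ∈ {2}; common: ∅.
  x = 9: f ≡ 0 at y ∈ ∅; g ≡ 0 at y ∈ {7}; common: ∅.
  x = 10: f ≡ 0 at y ∈ {0, 6}; g ≡ 0 at y ∈ {1}; common: ∅.
Collecting: common zeros = ∅, so the count is 0.
Comparison with the Bézout bound: 0 ≤ 2 = deg(f)·deg(g), as expected for curves with no common component (the affine F_11-count falls short of the bound because intersections may lie at infinity, over extension fields, or carry multiplicity).


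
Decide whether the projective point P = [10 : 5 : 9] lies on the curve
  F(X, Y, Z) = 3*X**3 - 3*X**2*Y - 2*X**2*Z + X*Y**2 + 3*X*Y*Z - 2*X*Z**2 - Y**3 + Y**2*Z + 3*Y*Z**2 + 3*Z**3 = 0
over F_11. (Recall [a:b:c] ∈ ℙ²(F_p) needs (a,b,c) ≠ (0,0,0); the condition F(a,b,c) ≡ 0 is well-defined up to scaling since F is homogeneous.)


F(10,5,9) ≡ 3 (mod 11); P is NOT on the curve.

Evaluate F(10, 5, 9) term-by-term (mod 11).
  3*X**3 ↦ 3·1000·1·1 = 3000
  -3*X**2*Y ↦ -3·100·5·1 = -1500
  -2*X**2*Z ↦ -2·100·1·9 = -1800
  X*Y**2 ↦ 1·10·25·1 = 250
  3*X*Y*Z ↦ 3·10·5·9 = 1350
  -2*X*Z**2 ↦ -2·10·1·81 = -1620
  -Y**3 ↦ -1·1·125·1 = -125
  Y**2*Z ↦ 1·1·25·9 = 225
  3*Y*Z**2 ↦ 3·1·5·81 = 1215
  3*Z**3 ↦ 3·1·1·729 = 2187
Sum: F(10, 5, 9) = (3000) + (-1500) + (-1800) + (250) + (1350) + (-1620) + (-125) + (225) + (1215) + (2187) = 3182.
Reducing mod 11: 3182 ≡ 3 (mod 11).
Since F(a, b, c) ≡ 3 ≠ 0 (mod 11), P does NOT lie on the curve.


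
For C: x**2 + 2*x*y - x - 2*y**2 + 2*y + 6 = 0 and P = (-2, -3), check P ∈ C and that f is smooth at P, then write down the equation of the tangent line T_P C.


Tangent line at P: -11*x + 10*y + 8 = 0.

Step 1: f(-2, -3) = 0, so P lies on C.
Step 2: partial derivatives
  f_x(x, y) = 2*x + 2*y - 1, f_y(x, y) = 2*x - 4*y + 2.
  f_x(P) = -11, f_y(P) = 10 (gradient nonzero, so P is smooth).
Step 3: tangent line at P: -11·(x − -2) + 10·(y − -3) = 0.
Expanding: -11*x + 10*y + 8 = 0.


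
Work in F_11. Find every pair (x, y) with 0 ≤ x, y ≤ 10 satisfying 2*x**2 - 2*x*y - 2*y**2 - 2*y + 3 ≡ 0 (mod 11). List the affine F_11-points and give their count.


Affine F_11-points: {(1, 2), (1, 7), (2, 0), (2, 8), (3, 1), (3, 6), (6, 7), (6, 8), (9, 0), (9, 1)}; count = 10.

For each of the 121 pairs (x, y) ∈ F_11², evaluate f(x, y) mod 11. Record the zeros.
  x = 0: [0↦3, 1↦10, 2↦2, 3↦1, 4↦7, 5↦9, 6↦7, 7↦1, 8↦2, 9↦10, 10↦3]  zeros at y ∈ ∅
  x = 1: [0↦5, 1↦10, 2↦0, 3↦8, 4↦1, 5↦1, 6↦8, 7↦0, 8↦10, 9↦5, 10↦7]  zeros at y ∈ {2, 7}
  x = 2: [0↦0, 1↦3, 2↦2, 3↦8, 4↦10, 5↦8, 6↦2, 7↦3, 8↦0, 9↦4, 10↦4]  zeros at y ∈ {0, 8}
  x = 3: [0↦10, 1↦0, 2↦8, 3↦1, 4↦1, 5↦8, 6↦0, 7↦10, 8↦5, 9↦7, 10↦5]  zeros at y ∈ {1, 6}
  x = 4: [0↦2, 1↦1, 2↦7, 3↦9, 4↦7, 5↦1, 6↦2, 7↦10, 8↦3, 9↦3, 10↦10]  zeros at y ∈ ∅
  x = 5: [0↦9, 1↦6, 2↦10, 3↦10, 4↦6, 5↦9, 6↦8, 7↦3, 8↦5, 9↦3, 10↦8]  zeros at y ∈ ∅
  x = 6: [0↦9, 1↦4, 2↦6, 3↦4, 4↦9, 5↦10, 6↦7, 7↦0, 8↦0, 9↦7, 10↦10]  zeros at y ∈ {7, 8}
  x = 7: [0↦2, 1↦6, 2↦6, 3↦2, 4↦5, 5↦4, 6↦10, 7↦1, 8↦10, 9↦4, 10↦5]  zeros at y ∈ ∅
  x = 8: [0↦10, 1↦1, 2↦10, 3↦4, 4↦5, 5↦2, 6↦6, 7↦6, 8↦2, 9↦5, 10↦4]  zeros at y ∈ ∅
  x = 9: [0↦0, 1↦0, 2↦7, 3↦10, 4↦9, 5↦4, 6↦6, 7↦4, 8↦9, 9↦10, 10↦7]  zeros at y ∈ {0, 1}
  x = 10: [0↦5, 1↦3, 2↦8, 3↦9, 4↦6, 5↦10, 6↦10, 7↦6, 8↦9, 9↦8, 10↦3]  zeros at y ∈ ∅
Collecting zeros: affine points = {(1, 2), (1, 7), (2, 0), (2, 8), (3, 1), (3, 6), (6, 7), (6, 8), (9, 0), (9, 1)}.
Total count |C(F_11)_aff| = 10.


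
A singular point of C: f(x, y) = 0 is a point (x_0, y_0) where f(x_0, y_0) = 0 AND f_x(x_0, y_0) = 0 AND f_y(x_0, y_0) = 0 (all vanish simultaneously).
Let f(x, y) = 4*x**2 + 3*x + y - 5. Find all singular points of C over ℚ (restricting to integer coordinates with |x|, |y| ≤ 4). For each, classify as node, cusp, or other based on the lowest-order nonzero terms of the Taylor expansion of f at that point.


No singular points in the scanned grid; C is smooth there.

Compute partial derivatives:
  f_x = 8*x + 3.
  f_y = 1.
f_y = 1 is a nonzero constant, so f_y never vanishes: no point (x, y) can satisfy f = f_x = f_y = 0. In particular no (x, y) ∈ {−4, ..., 4}² is singular; the curve is smooth.


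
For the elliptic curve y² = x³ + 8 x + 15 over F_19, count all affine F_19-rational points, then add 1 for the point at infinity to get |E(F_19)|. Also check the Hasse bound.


Affine points = {(1, 9), (1, 10), (2, 1), (2, 18), (3, 3), (3, 16), (4, 4), (4, 15), (5, 3), (5, 16), (11, 3), (11, 16), (13, 6), (13, 13), (18, 5), (18, 14)}; affine count = 16; |E(F_19)| = 17.

Discriminant check: Δ ∝ 4a³ + 27b² = 4·8³ + 27·15² = 4·512 + 27·225 ≡ 10 (mod 19). Nonzero ⇒ E is nonsingular.
For each x ∈ F_19, compute rhs = x³ + 8·x + 15 mod 19, then count y ∈ F_19 with y² ≡ rhs.
  x = 0: rhs = 15, matching y values: none (0 points).
  x = 1: rhs = 5, matching y values: 9, 10 (2 points).
  x = 2: rhs = 1, matching y values: 1, 18 (2 points).
  x = 3: rhs = 9, matching y values: 3, 16 (2 points).
  x = 4: rhs = 16, matching y values: 4, 15 (2 points).
  x = 5: rhs = 9, matching y values: 3, 16 (2 points).
  x = 6: rhs = 13, matching y values: none (0 points).
  x = 7: rhs = 15, matching y values: none (0 points).
  x = 8: rhs = 2, matching y values: none (0 points).
  x = 9: rhs = 18, matching y values: none (0 points).
  x = 10: rhs = 12, matching y values: none (0 points).
  x = 11: rhs = 9, matching y values: 3, 16 (2 points).
  x = 12: rhs = 15, matching y values: none (0 points).
  x = 13: rhs = 17, matching y values: 6, 13 (2 points).
  x = 14: rhs = 2, matching y values: none (0 points).
  x = 15: rhs = 14, matching y values: none (0 points).
  x = 16: rhs = 2, matching y values: none (0 points).
  x = 17: rhs = 10, matching y values: none (0 points).
  x = 18: rhs = 6, matching y values: 5, 14 (2 points).
Total affine count: 16.
Full point count |E(F_19)| = 16 + 1 = 17.
Hasse bound: |17 − (19+1)| = |-3| = 3 ≤ 2√19 ≈ 8.7178 ✓.


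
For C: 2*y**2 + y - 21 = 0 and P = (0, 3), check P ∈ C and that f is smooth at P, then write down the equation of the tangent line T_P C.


Tangent line at P: 13*y - 39 = 0.

Step 1: f(0, 3) = 0, so P lies on C.
Step 2: partial derivatives
  f_x(x, y) = 0, f_y(x, y) = 4*y + 1.
  f_x(P) = 0, f_y(P) = 13 (gradient nonzero, so P is smooth).
Step 3: tangent line at P: 0·(x − 0) + 13·(y − 3) = 0.
Expanding: 13*y - 39 = 0.


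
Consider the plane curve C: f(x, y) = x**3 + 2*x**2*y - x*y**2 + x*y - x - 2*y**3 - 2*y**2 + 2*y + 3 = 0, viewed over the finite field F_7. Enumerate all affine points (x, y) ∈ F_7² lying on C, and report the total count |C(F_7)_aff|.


Affine F_7-points: {(0, 3), (0, 5), (1, 3), (4, 0), (4, 5), (4, 6)}; count = 6.

For each of the 49 pairs (x, y) ∈ F_7², evaluate f(x, y) mod 7. Record the zeros.
  x = 0: [0↦3, 1↦1, 2↦4, 3↦0, 4↦5, 5↦0, 6↦1]  zeros at y ∈ {3, 5}
  x = 1: [0↦3, 1↦3, 2↦6, 3↦0, 4↦1, 5↦4, 6↦4]  zeros at y ∈ {3}
  x = 2: [0↦2, 1↦1, 2↦1, 3↦4, 4↦5, 5↦6, 6↦2]  zeros at y ∈ ∅
  x = 3: [0↦6, 1↦1, 2↦2, 3↦4, 4↦2, 5↦5, 6↦1]  zeros at y ∈ ∅
  x = 4: [0↦0, 1↦2, 2↦1, 3↦6, 4↦5, 5↦0, 6↦0]  zeros at y ∈ {0, 5, 6}
  x = 5: [0↦4, 1↦3, 2↦4, 3↦2, 4↦6, 5↦4, 6↦5]  zeros at y ∈ ∅
  x = 6: [0↦3, 1↦3, 2↦3, 3↦5, 4↦4, 5↦2, 6↦1]  zeros at y ∈ ∅
Collecting zeros: affine points = {(0, 3), (0, 5), (1, 3), (4, 0), (4, 5), (4, 6)}.
Total count |C(F_7)_aff| = 6.


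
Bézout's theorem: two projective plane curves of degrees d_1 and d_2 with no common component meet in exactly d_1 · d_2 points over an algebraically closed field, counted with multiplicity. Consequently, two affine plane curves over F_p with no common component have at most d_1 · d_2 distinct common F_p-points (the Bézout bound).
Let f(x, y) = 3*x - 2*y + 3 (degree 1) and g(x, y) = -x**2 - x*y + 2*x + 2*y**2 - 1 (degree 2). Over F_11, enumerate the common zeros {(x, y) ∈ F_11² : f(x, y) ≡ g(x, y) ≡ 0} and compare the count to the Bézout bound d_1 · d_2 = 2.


Common zeros: ∅; count = 0; Bézout bound = 2.

deg(f) = 1, deg(g) = 2, so Bézout bound = 2.
Scan x ∈ F_11. For each x, list the y ∈ F_11 with f(x, y) ≡ 0 and those with g(x, y) ≡ 0 (mod 11); the common zeros in that column are the intersection.
  x = 0: f ≡ 0 at y ∈ {7}; g ≡ 0 at y ∈ ∅; common: ∅.
  x = 1: f ≡ 0 at y ∈ {3}; g ≡ 0 at y ∈ {0, 6}; common: ∅.
  x = 2: f ≡ 0 at y ∈ {10}; g ≡ 0 at y ∈ {3, 9}; common: ∅.
  x = 3: f ≡ 0 at y ∈ {6}; g ≡ 0 at y ∈ ∅; common: ∅.
  x = 4: f ≡ 0 at y ∈ {2}; g ≡ 0 at y ∈ {1}; common: ∅.
  x = 5: f ≡ 0 at y ∈ {9}; g ≡ 0 at y ∈ ∅; common: ∅.
  x = 6: f ≡ 0 at y ∈ {5}; g ≡ 0 at y ∈ {6, 8}; common: ∅.
  x = 7: f ≡ 0 at y ∈ {1}; g ≡ 0 at y ∈ ∅; common: ∅.
  x = 8: f ≡ 0 at y ∈ {8}; g ≡ 0 at y ∈ {1, 3}; common: ∅.
  x = 9: f ≡ 0 at y ∈ {4}; g ≡ 0 at y ∈ ∅; common: ∅.
  x = 10: f ≡ 0 at y ∈ {0}; g ≡ 0 at y ∈ {8}; common: ∅.
Collecting: common zeros = ∅, so the count is 0.
Comparison with the Bézout bound: 0 ≤ 2 = deg(f)·deg(g), as expected for curves with no common component (the affine F_11-count falls short of the bound because intersections may lie at infinity, over extension fields, or carry multiplicity).


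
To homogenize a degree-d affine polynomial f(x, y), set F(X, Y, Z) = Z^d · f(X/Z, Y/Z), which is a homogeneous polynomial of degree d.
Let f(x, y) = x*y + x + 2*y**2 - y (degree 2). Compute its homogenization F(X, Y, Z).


F(X, Y, Z) = X*Y + X*Z + 2*Y**2 - Y*Z

deg(f) = 2.
Substitute x = X/Z, y = Y/Z into f, then multiply by Z^2.
  monomial 1·x^1·y^1 ↦ 1·X^1·Y^1·Z^0.
  monomial 1·x^1·y^0 ↦ 1·X^1·Y^0·Z^1.
  monomial 2·x^0·y^2 ↦ 2·X^0·Y^2·Z^0.
  monomial -1·x^0·y^1 ↦ -1·X^0·Y^1·Z^1.
Collecting: F(X, Y, Z) = X*Y + X*Z + 2*Y**2 - Y*Z.


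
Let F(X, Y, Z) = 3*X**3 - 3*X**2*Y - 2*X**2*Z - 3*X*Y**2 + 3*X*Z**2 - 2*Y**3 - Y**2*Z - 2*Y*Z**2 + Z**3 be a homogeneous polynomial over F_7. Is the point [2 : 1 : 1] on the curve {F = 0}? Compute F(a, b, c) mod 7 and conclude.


F(2,1,1) ≡ 0 (mod 7); P is on the curve.

Evaluate F(2, 1, 1) term-by-term (mod 7).
  3*X**3 ↦ 3·8·1·1 = 24
  -3*X**2*Y ↦ -3·4·1·1 = -12
  -2*X**2*Z ↦ -2·4·1·1 = -8
  -3*X*Y**2 ↦ -3·2·1·1 = -6
  3*X*Z**2 ↦ 3·2·1·1 = 6
  -2*Y**3 ↦ -2·1·1·1 = -2
  -Y**2*Z ↦ -1·1·1·1 = -1
  -2*Y*Z**2 ↦ -2·1·1·1 = -2
  Z**3 ↦ 1·1·1·1 = 1
Sum: F(2, 1, 1) = (24) + (-12) + (-8) + (-6) + (6) + (-2) + (-1) + (-2) + (1) = 0.
Reducing mod 7: 0 ≡ 0 (mod 7).
Since F(a, b, c) ≡ 0 (mod 7), P lies on the curve.


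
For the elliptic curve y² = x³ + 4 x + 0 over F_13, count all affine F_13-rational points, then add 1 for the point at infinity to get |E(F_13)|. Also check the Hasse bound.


Affine points = {(0, 0), (2, 4), (2, 9), (3, 0), (10, 0), (11, 6), (11, 7)}; affine count = 7; |E(F_13)| = 8.

Discriminant check: Δ ∝ 4a³ + 27b² = 4·4³ + 27·0² = 4·64 + 27·0 ≡ 9 (mod 13). Nonzero ⇒ E is nonsingular.
For each x ∈ F_13, compute rhs = x³ + 4·x + 0 mod 13, then count y ∈ F_13 with y² ≡ rhs.
  x = 0: rhs = 0, matching y values: 0 (1 points).
  x = 1: rhs = 5, matching y values: none (0 points).
  x = 2: rhs = 3, matching y values: 4, 9 (2 points).
  x = 3: rhs = 0, matching y values: 0 (1 points).
  x = 4: rhs = 2, matching y values: none (0 points).
  x = 5: rhs = 2, matching y values: none (0 points).
  x = 6: rhs = 6, matching y values: none (0 points).
  x = 7: rhs = 7, matching y values: none (0 points).
  x = 8: rhs = 11, matching y values: none (0 points).
  x = 9: rhs = 11, matching y values: none (0 points).
  x = 10: rhs = 0, matching y values: 0 (1 points).
  x = 11: rhs = 10, matching y values: 6, 7 (2 points).
  x = 12: rhs = 8, matching y values: none (0 points).
Total affine count: 7.
Full point count |E(F_13)| = 7 + 1 = 8.
Hasse bound: |8 − (13+1)| = |-6| = 6 ≤ 2√13 ≈ 7.2111 ✓.


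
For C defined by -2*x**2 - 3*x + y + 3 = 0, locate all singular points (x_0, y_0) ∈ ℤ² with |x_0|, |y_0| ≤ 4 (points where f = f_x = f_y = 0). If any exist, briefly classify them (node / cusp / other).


No singular points in the scanned grid; C is smooth there.

Compute partial derivatives:
  f_x = -4*x - 3.
  f_y = 1.
f_y = 1 is a nonzero constant, so f_y never vanishes: no point (x, y) can satisfy f = f_x = f_y = 0. In particular no (x, y) ∈ {−4, ..., 4}² is singular; the curve is smooth.


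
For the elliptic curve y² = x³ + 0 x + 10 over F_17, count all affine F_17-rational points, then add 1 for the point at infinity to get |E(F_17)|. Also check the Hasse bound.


Affine points = {(2, 1), (2, 16), (5, 4), (5, 13), (7, 8), (7, 9), (9, 5), (9, 12), (11, 7), (11, 10), (12, 2), (12, 15), (14, 0), (15, 6), (15, 11), (16, 3), (16, 14)}; affine count = 17; |E(F_17)| = 18.

Discriminant check: Δ ∝ 4a³ + 27b² = 4·0³ + 27·10² = 4·0 + 27·100 ≡ 14 (mod 17). Nonzero ⇒ E is nonsingular.
For each x ∈ F_17, compute rhs = x³ + 0·x + 10 mod 17, then count y ∈ F_17 with y² ≡ rhs.
  x = 0: rhs = 10, matching y values: none (0 points).
  x = 1: rhs = 11, matching y values: none (0 points).
  x = 2: rhs = 1, matching y values: 1, 16 (2 points).
  x = 3: rhs = 3, matching y values: none (0 points).
  x = 4: rhs = 6, matching y values: none (0 points).
  x = 5: rhs = 16, matching y values: 4, 13 (2 points).
  x = 6: rhs = 5, matching y values: none (0 points).
  x = 7: rhs = 13, matching y values: 8, 9 (2 points).
  x = 8: rhs = 12, matching y values: none (0 points).
  x = 9: rhs = 8, matching y values: 5, 12 (2 points).
  x = 10: rhs = 7, matching y values: none (0 points).
  x = 11: rhs = 15, matching y values: 7, 10 (2 points).
  x = 12: rhs = 4, matching y values: 2, 15 (2 points).
  x = 13: rhs = 14, matching y values: none (0 points).
  x = 14: rhs = 0, matching y values: 0 (1 points).
  x = 15: rhs = 2, matching y values: 6, 11 (2 points).
  x = 16: rhs = 9, matching y values: 3, 14 (2 points).
Total affine count: 17.
Full point count |E(F_17)| = 17 + 1 = 18.
Hasse bound: |18 − (17+1)| = |0| = 0 ≤ 2√17 ≈ 8.2462 ✓.


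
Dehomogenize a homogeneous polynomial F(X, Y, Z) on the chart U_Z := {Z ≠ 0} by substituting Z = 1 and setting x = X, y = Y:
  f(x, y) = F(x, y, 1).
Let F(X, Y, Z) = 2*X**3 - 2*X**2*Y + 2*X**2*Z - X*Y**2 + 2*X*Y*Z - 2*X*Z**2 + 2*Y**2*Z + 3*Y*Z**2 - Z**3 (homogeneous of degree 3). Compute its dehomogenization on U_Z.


f(x, y) = 2*x**3 - 2*x**2*y + 2*x**2 - x*y**2 + 2*x*y - 2*x + 2*y**2 + 3*y - 1

On U_Z we set Z = 1. Each monomial c·X^i·Y^j·Z^k in F becomes c·x^i·y^j·1^k = c·x^i·y^j.
Substituting Z = 1: F(X, Y, 1) = 2*x**3 - 2*x**2*y + 2*x**2 - x*y**2 + 2*x*y - 2*x + 2*y**2 + 3*y - 1.
Note: deg(f) ≤ deg(F) = 3; strict inequality happens when F is divisible by Z (lost terms).


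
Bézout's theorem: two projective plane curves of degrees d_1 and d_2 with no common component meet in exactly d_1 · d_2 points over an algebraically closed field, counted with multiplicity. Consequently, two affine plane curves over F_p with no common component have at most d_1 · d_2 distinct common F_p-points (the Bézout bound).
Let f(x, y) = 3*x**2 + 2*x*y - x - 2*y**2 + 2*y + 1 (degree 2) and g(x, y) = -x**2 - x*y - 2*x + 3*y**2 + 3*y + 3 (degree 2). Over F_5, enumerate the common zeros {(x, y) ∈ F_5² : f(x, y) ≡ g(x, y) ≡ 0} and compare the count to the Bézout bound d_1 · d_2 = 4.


Common zeros: {(1, 1)}; count = 1; Bézout bound = 4.

deg(f) = 2, deg(g) = 2, so Bézout bound = 4.
Scan x ∈ F_5. For each x, list the y ∈ F_5 with f(x, y) ≡ 0 and those with g(x, y) ≡ 0 (mod 5); the common zeros in that column are the intersection.
  x = 0: f ≡ 0 at y ∈ ∅; g ≡ 0 at y ∈ ∅; common: ∅.
  x = 1: f ≡ 0 at y ∈ {1}; g ≡ 0 at y ∈ {0, 1}; common: {1}.
  x = 2: f ≡ 0 at y ∈ {1, 2}; g ≡ 0 at y ∈ {0, 3}; common: ∅.
  x = 3: f ≡ 0 at y ∈ {0, 4}; g ≡ 0 at y ∈ {2, 3}; common: ∅.
  x = 4: f ≡ 0 at y ∈ {0}; g ≡ 0 at y ∈ ∅; common: ∅.
Collecting: common zeros = {(1, 1)}, so the count is 1.
Comparison with the Bézout bound: 1 ≤ 4 = deg(f)·deg(g), as expected for curves with no common component (the affine F_5-count falls short of the bound because intersections may lie at infinity, over extension fields, or carry multiplicity).


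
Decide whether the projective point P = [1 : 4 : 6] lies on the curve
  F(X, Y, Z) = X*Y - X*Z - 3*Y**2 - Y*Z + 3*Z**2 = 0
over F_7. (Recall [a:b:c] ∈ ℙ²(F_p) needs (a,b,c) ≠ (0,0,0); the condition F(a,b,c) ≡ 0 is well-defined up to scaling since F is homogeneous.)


F(1,4,6) ≡ 6 (mod 7); P is NOT on the curve.

Evaluate F(1, 4, 6) term-by-term (mod 7).
  X*Y ↦ 1·1·4·1 = 4
  -X*Z ↦ -1·1·1·6 = -6
  -3*Y**2 ↦ -3·1·16·1 = -48
  -Y*Z ↦ -1·1·4·6 = -24
  3*Z**2 ↦ 3·1·1·36 = 108
Sum: F(1, 4, 6) = (4) + (-6) + (-48) + (-24) + (108) = 34.
Reducing mod 7: 34 ≡ 6 (mod 7).
Since F(a, b, c) ≡ 6 ≠ 0 (mod 7), P does NOT lie on the curve.
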